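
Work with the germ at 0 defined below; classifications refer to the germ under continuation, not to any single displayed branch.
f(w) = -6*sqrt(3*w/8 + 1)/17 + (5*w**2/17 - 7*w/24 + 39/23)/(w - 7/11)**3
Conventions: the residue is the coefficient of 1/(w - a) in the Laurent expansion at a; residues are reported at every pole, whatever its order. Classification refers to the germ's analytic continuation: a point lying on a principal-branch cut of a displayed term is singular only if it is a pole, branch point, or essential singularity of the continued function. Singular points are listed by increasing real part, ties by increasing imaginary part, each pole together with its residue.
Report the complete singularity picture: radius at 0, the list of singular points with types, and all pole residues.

Denominator factor (w - 7/11)^3: pole of order 3 at 7/11, modulus 7/11.
Branch term (-6/17)*sqrt(1 - w/(-8/3)): its argument vanishes at w = -8/3, a square-root branch point, modulus 8/3.
The radius of convergence is the smallest modulus among the singular points: 7/11.
The branch term is analytic at 7/11 and contributes nothing to the residue; only the rational part matters.
At the order-3 pole 7/11 set g(w) = (w - (7/11))^3*(rational part) = 5*w**2/17 - 7*w/24 + 39/23.
Order-3 pole: residue = g''(a)/2; g''(7/11) = 10/17, so the residue is 5/17.
List the singular points by increasing real part (a conjugate pair: the negative imaginary part first).

Radius of convergence at 0: 7/11.
At -8/3: an algebraic (square-root) branch point.
At 7/11: a pole of order 3; residue 5/17.


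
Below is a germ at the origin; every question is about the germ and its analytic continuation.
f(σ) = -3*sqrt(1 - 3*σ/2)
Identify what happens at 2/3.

The term (-3)*sqrt(1 - σ/(2/3)) has argument 1 - 2/3/(2/3) = 0 at 2/3: a square-root (algebraic, two-sheeted) branch point; the remaining terms are analytic or single-valued there.

The point is an algebraic (square-root) branch point.


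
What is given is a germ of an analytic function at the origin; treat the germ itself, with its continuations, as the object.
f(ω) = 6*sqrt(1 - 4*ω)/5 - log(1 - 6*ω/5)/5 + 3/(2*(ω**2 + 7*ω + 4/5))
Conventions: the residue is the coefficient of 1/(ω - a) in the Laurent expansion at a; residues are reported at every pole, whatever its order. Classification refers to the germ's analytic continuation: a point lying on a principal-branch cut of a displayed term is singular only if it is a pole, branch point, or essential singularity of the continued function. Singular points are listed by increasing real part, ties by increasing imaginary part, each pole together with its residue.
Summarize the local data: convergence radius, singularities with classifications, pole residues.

Denominator factor (ω**2 + 7*ω + 4/5): discriminant 229/5, real irrational roots -7/2 + (1/10)*sqrt(1145) and -7/2 - (1/10)*sqrt(1145); poles of order 1, moduli 7/2 - (1/10)*sqrt(1145) and 7/2 + (1/10)*sqrt(1145).
Branch term (-1/5)*log(1 - ω/(5/6)): its argument vanishes at ω = 5/6, a logarithmic branch point, modulus 5/6.
Branch term (6/5)*sqrt(1 - ω/(1/4)): its argument vanishes at ω = 1/4, a square-root branch point, modulus 1/4.
The radius of convergence is the smallest modulus among the singular points: 7/2 - (1/10)*sqrt(1145).
The branch terms are analytic at -7/2 - (1/10)*sqrt(1145) and contribute nothing to the residue; only the rational part matters.
The factor ω**2 + 7*ω + 4/5 splits as (ω - a)(ω - a') with a = -7/2 - (1/10)*sqrt(1145), a' = -7/2 + (1/10)*sqrt(1145). At the order-1 pole a set g(ω) = (ω - a)*(rational part) = [3/2] / (ω - a').
Simple pole: residue = g(a) at a = -7/2 - (1/10)*sqrt(1145), which is -(3/458)*sqrt(1145).
The branch terms are analytic at -7/2 + (1/10)*sqrt(1145) and contribute nothing to the residue; only the rational part matters.
The factor ω**2 + 7*ω + 4/5 splits as (ω - a)(ω - a') with a = -7/2 + (1/10)*sqrt(1145), a' = -7/2 - (1/10)*sqrt(1145). At the order-1 pole a set g(ω) = (ω - a)*(rational part) = [3/2] / (ω - a').
Simple pole: residue = g(a) at a = -7/2 + (1/10)*sqrt(1145), which is (3/458)*sqrt(1145).
List the singular points by increasing real part (a conjugate pair: the negative imaginary part first).

Radius of convergence at 0: 7/2 - (1/10)*sqrt(1145).
At -7/2 - (1/10)*sqrt(1145): a pole of order 1; residue -(3/458)*sqrt(1145).
At -7/2 + (1/10)*sqrt(1145): a pole of order 1; residue (3/458)*sqrt(1145).
At 1/4: an algebraic (square-root) branch point.
At 5/6: a logarithmic branch point.


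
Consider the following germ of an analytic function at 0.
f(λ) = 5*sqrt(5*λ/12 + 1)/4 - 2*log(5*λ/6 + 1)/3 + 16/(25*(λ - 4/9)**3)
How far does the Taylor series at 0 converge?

Denominator factor (λ - 4/9)^3: pole of order 3 at 4/9, modulus 4/9.
Branch term (5/4)*sqrt(1 - λ/(-12/5)): its argument vanishes at λ = -12/5, a square-root branch point, modulus 12/5.
Branch term (-2/3)*log(1 - λ/(-6/5)): its argument vanishes at λ = -6/5, a logarithmic branch point, modulus 6/5.
The radius of convergence is the smallest modulus among the singular points: 4/9.

The radius of convergence is 4/9.


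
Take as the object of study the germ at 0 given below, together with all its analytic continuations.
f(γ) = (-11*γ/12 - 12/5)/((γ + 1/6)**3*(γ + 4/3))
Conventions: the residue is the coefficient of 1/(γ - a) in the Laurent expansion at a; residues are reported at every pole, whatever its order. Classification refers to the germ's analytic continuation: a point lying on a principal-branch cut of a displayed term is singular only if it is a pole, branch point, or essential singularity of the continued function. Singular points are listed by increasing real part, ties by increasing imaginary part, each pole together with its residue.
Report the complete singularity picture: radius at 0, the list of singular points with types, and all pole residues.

Radius of convergence at 0: 1/6.
At -4/3: a pole of order 1; residue 1272/1715.
At -1/6: a pole of order 3; residue -1272/1715.

Denominator factor (γ + 4/3): pole of order 1 at -4/3, modulus 4/3.
Denominator factor (γ + 1/6)^3: pole of order 3 at -1/6, modulus 1/6.
The radius of convergence is the smallest modulus among the singular points: 1/6.
At the order-1 pole -4/3 set g(γ) = (γ - (-4/3))*f(γ) = (-11*γ/12 - 12/5)/(γ + 1/6)**3.
Simple pole: residue = g(a) at a = -4/3, which is 1272/1715.
At the order-3 pole -1/6 set g(γ) = (γ - (-1/6))^3*f(γ) = (-11*γ/12 - 12/5)/(γ + 4/3).
Order-3 pole: residue = g''(a)/2; g''(-1/6) = -2544/1715, so the residue is -1272/1715.
List the singular points by increasing real part (a conjugate pair: the negative imaginary part first).


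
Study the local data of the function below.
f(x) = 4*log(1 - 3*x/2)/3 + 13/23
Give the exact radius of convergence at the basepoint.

The radius of convergence is 2/3.

Branch term (4/3)*log(1 - x/(2/3)): its argument vanishes at x = 2/3, a logarithmic branch point, modulus 2/3.
The radius of convergence is the smallest modulus among the singular points: 2/3.


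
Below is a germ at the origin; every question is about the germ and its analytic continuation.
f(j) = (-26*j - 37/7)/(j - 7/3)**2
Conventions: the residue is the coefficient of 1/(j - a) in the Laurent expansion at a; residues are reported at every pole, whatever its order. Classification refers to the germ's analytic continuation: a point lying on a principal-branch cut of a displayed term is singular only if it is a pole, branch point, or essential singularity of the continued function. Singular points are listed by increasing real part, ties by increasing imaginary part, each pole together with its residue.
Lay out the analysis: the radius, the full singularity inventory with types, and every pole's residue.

Denominator factor (j - 7/3)^2: pole of order 2 at 7/3, modulus 7/3.
The radius of convergence is the smallest modulus among the singular points: 7/3.
At the order-2 pole 7/3 set g(j) = (j - (7/3))^2*f(j) = -26*j - 37/7.
Order-2 pole: residue = g'(a); g'(7/3) = -26, so the residue is -26.

Radius of convergence at 0: 7/3.
At 7/3: a pole of order 2; residue -26.


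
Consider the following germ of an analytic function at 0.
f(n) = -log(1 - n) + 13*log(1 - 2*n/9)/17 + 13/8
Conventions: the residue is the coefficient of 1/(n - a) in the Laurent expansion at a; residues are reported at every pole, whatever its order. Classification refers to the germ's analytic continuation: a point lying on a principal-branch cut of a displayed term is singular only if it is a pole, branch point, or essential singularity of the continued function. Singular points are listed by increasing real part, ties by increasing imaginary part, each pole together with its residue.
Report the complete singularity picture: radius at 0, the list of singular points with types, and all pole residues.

Branch term (13/17)*log(1 - n/(9/2)): its argument vanishes at n = 9/2, a logarithmic branch point, modulus 9/2.
Branch term (-1)*log(1 - n/(1)): its argument vanishes at n = 1, a logarithmic branch point, modulus 1.
The radius of convergence is the smallest modulus among the singular points: 1.
List the singular points by increasing real part (a conjugate pair: the negative imaginary part first).

Radius of convergence at 0: 1.
At 1: a logarithmic branch point.
At 9/2: a logarithmic branch point.


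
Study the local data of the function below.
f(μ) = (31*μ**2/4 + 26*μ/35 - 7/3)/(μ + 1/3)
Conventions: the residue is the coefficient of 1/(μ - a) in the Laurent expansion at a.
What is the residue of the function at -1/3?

The residue is -2167/1260.

At the order-1 pole -1/3 set g(μ) = (μ - (-1/3))*f(μ) = 31*μ**2/4 + 26*μ/35 - 7/3.
Simple pole: residue = g(a) at a = -1/3, which is -2167/1260.


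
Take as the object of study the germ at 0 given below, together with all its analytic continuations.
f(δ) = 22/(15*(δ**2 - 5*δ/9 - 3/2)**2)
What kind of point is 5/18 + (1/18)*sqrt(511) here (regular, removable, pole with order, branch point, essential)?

The denominator factor δ**2 - 5*δ/9 - 3/2 vanishes at 5/18 + (1/18)*sqrt(511) and appears to the power 2; the numerator there equals 22/15, nonzero, and no other factor vanishes.
Hence a pole whose order is the multiplicity, 2.

The point is a pole of order 2.


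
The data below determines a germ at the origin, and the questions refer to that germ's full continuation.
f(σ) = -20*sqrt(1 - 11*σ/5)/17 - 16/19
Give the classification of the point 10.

There is no denominator, hence no pole anywhere.
Branch term sqrt(1 - σ/(5/11)): argument at 10 is -21, nonzero, so 10 is not its branch point (a point on a principal cut is still regular for the continued germ).
So the germ continues analytically to 10.

The point is a regular point.


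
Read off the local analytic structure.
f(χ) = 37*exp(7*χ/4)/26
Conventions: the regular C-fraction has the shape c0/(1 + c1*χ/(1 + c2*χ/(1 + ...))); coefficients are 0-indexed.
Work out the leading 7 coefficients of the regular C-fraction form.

Taylor coefficients (expand at 0): a_0 = 37/26, a_1 = 259/104, a_2 = 1813/832, a_3 = 12691/9984, a_4 = 88837/159744, a_5 = 621859/3194880, a_6 = 4353013/76677120.
c0 = a_0 = 37/26. Peel one level at a time: if S = 1 + c*χ/S' with S'(0) = 1, then c is the χ-coefficient of S and S' = c*χ/(S - 1).
S_1 = c0/f = 1 + (-7/4)*χ + (49/32)*χ^2 + ...; c1 = -7/4.
S_2 = c1*χ/(S_1 - 1) = 1 + (7/8)*χ + (49/192)*χ^2 + ...; c2 = 7/8.
S_3 = c2*χ/(S_2 - 1) = 1 + (-7/24)*χ + (49/576)*χ^2 + ...; c3 = -7/24.
S_4 = c3*χ/(S_3 - 1) = 1 + (7/24)*χ + (49/960)*χ^2 + ...; c4 = 7/24.
S_5 = c4*χ/(S_4 - 1) = 1 + (-7/40)*χ + (49/1600)*χ^2 + ...; c5 = -7/40.
S_6 = c5*χ/(S_5 - 1) = 1 + (7/40)*χ + ...; c6 = 7/40.

The regular C-fraction coefficients are [37/26, -7/4, 7/8, -7/24, 7/24, -7/40, 7/40].


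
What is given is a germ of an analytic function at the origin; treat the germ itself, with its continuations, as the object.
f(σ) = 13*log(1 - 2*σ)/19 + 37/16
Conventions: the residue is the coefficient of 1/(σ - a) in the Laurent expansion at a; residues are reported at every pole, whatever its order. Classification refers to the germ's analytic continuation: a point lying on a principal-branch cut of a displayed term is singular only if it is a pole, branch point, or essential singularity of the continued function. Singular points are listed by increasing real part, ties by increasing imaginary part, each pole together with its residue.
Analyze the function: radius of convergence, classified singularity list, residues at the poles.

Radius of convergence at 0: 1/2.
At 1/2: a logarithmic branch point.

Branch term (13/19)*log(1 - σ/(1/2)): its argument vanishes at σ = 1/2, a logarithmic branch point, modulus 1/2.
The radius of convergence is the smallest modulus among the singular points: 1/2.


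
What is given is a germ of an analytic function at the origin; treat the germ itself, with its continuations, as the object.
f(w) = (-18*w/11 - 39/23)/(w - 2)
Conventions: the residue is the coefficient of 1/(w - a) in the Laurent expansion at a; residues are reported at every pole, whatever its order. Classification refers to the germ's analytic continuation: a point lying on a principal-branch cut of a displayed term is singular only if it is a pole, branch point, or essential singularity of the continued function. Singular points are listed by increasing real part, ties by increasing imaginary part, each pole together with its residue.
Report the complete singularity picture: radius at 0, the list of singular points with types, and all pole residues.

Denominator factor (w - 2): pole of order 1 at 2, modulus 2.
The radius of convergence is the smallest modulus among the singular points: 2.
At the order-1 pole 2 set g(w) = (w - (2))*f(w) = -18*w/11 - 39/23.
Simple pole: residue = g(a) at a = 2, which is -1257/253.

Radius of convergence at 0: 2.
At 2: a pole of order 1; residue -1257/253.


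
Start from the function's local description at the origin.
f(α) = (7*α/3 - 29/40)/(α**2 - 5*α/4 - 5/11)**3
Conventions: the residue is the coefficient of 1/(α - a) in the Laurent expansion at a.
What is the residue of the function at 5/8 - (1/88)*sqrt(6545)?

The factor α**2 - 5*α/4 - 5/11 splits as (α - a)(α - a') with a = 5/8 - (1/88)*sqrt(6545), a' = 5/8 + (1/88)*sqrt(6545). At the order-3 pole a set g(α) = (α - a)^3*f(α) = [7*α/3 - 29/40] / (α - a')^3.
Order-3 pole: residue = g''(a)/2; g''(5/8 - (1/88)*sqrt(6545)) = -(5451776/1053224375)*sqrt(6545), so the residue is -(2725888/1053224375)*sqrt(6545).

The residue is -(2725888/1053224375)*sqrt(6545).


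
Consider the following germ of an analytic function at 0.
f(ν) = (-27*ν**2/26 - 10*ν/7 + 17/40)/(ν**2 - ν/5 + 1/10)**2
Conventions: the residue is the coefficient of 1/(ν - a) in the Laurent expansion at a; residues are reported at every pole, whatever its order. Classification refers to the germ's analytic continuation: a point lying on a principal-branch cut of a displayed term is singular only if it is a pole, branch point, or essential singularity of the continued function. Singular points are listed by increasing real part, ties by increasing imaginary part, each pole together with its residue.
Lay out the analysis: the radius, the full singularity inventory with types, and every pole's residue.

Radius of convergence at 0: (1/10)*sqrt(10).
At (1/10) - (3/10)*i: a pole of order 2; residue (16225/9828)*i.
At (1/10) + (3/10)*i: a pole of order 2; residue -(16225/9828)*i.

Denominator factor (ν**2 - ν/5 + 1/10)^2: discriminant -9/25, complex-conjugate roots (1/10) + (3/10)*i and (1/10) - (3/10)*i; poles of order 2, moduli (1/10)*sqrt(10) and (1/10)*sqrt(10).
The radius of convergence is the smallest modulus among the singular points: (1/10)*sqrt(10).
The factor ν**2 - ν/5 + 1/10 splits as (ν - a)(ν - a') with a = (1/10) - (3/10)*i, a' = (1/10) + (3/10)*i. At the order-2 pole a set g(ν) = (ν - a)^2*f(ν) = [-27*ν**2/26 - 10*ν/7 + 17/40] / (ν - a')^2.
Order-2 pole: residue = g'(a); g'((1/10) - (3/10)*i) = (16225/9828)*i, so the residue is (16225/9828)*i.
The factor ν**2 - ν/5 + 1/10 splits as (ν - a)(ν - a') with a = (1/10) + (3/10)*i, a' = (1/10) - (3/10)*i. At the order-2 pole a set g(ν) = (ν - a)^2*f(ν) = [-27*ν**2/26 - 10*ν/7 + 17/40] / (ν - a')^2.
Order-2 pole: residue = g'(a); g'((1/10) + (3/10)*i) = -(16225/9828)*i, so the residue is -(16225/9828)*i.
List the singular points by increasing real part (a conjugate pair: the negative imaginary part first).


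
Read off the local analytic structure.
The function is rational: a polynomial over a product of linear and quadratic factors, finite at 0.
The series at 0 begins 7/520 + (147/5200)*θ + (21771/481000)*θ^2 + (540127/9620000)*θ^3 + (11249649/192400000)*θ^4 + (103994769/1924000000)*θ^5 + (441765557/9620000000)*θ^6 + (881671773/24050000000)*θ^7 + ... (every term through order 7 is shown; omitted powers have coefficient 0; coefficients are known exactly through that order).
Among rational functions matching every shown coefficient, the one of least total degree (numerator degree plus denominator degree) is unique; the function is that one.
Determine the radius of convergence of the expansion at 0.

The radius of convergence is 5/3.

No rational of total degree below 6 reproduces all 8 coefficients; solving the [2/4] Pade equations on them gives f(θ) = (4*θ**2/37 + 7/39)/((θ - 2)**3*(θ - 5/3)), whose expansion matches every shown term.
Denominator factor (θ - 2)^3: pole of order 3 at 2, modulus 2.
Denominator factor (θ - 5/3): pole of order 1 at 5/3, modulus 5/3.
The radius of convergence is the smallest modulus among the singular points: 5/3.


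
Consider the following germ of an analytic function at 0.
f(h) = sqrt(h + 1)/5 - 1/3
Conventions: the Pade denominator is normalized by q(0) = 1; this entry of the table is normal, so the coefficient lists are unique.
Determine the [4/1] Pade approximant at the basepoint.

The Pade approximant has numerator coefficients [-2/15, 1/150, 9/200, -1/200, 3/3200]; denominator coefficients [1, 7/10].

Taylor coefficients needed (expand at 0): a_0 = -2/15, a_1 = 1/10, a_2 = -1/40, a_3 = 1/80, a_4 = -1/128, a_5 = 7/1280.
Write the denominator as Q(h) = 1 + q1*h. Requiring Q*f - P = O(h^6) with deg P <= 4 kills the coefficients of h^5..h^5 in Q*f:
  h^5: a_5 + q1*a_4 = 0, i.e. 7/1280 + (-1/128)*q1 = 0.
Solving this linear system: q1 = 7/10.
The numerator is Q*f truncated at degree 4: P0 = a_0 = -2/15; P1 = a_1 + q1*a_0 = 1/150; P2 = a_2 + q1*a_1 = 9/200; P3 = a_3 + q1*a_2 = -1/200; P4 = a_4 + q1*a_3 = 3/3200.


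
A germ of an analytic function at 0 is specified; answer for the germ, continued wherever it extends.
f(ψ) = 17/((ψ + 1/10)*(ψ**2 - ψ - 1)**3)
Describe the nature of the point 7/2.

The point is a regular point.

Denominator factors: ψ**2 - ψ - 1 = 31/4 at ψ = 7/2; ψ + 1/10 = 18/5 at ψ = 7/2 — none vanishes.
So the germ continues analytically to 7/2.


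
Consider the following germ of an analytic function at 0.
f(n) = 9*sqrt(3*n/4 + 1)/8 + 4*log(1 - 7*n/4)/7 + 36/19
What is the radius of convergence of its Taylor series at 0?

Branch term (9/8)*sqrt(1 - n/(-4/3)): its argument vanishes at n = -4/3, a square-root branch point, modulus 4/3.
Branch term (4/7)*log(1 - n/(4/7)): its argument vanishes at n = 4/7, a logarithmic branch point, modulus 4/7.
The radius of convergence is the smallest modulus among the singular points: 4/7.

The radius of convergence is 4/7.


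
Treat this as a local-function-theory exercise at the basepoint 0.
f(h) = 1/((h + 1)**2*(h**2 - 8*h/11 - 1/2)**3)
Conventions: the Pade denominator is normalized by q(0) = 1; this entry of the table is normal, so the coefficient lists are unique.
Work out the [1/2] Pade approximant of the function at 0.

The Pade approximant has numerator coefficients [-8, -99232/13409]; denominator coefficients [1, 97734/13409, 2354241/147499].

Taylor coefficients needed (expand at 0): a_0 = -8, a_1 = 560/11, a_2 = -29448/121, a_3 = 1279488/1331.
Write the denominator as Q(h) = 1 + q1*h + q2*h^2. Requiring Q*f - P = O(h^4) with deg P <= 1 kills the coefficients of h^2..h^3 in Q*f:
  h^2: a_2 + q1*a_1 + q2*a_0 = 0, i.e. -29448/121 + (560/11)*q1 + (-8)*q2 = 0.
  h^3: a_3 + q1*a_2 + q2*a_1 = 0, i.e. 1279488/1331 + (-29448/121)*q1 + (560/11)*q2 = 0.
Solving this linear system: q1 = 97734/13409, q2 = 2354241/147499.
The numerator is Q*f truncated at degree 1: P0 = a_0 = -8; P1 = a_1 + q1*a_0 = -99232/13409.


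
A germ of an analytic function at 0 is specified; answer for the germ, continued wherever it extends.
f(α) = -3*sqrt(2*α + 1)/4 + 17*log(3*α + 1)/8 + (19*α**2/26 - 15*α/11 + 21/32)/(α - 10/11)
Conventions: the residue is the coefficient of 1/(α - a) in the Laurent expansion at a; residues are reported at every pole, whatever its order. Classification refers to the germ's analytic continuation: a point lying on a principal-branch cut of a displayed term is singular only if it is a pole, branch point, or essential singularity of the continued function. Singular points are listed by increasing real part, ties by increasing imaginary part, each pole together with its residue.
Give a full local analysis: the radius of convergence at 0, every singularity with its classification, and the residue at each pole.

Denominator factor (α - 10/11): pole of order 1 at 10/11, modulus 10/11.
Branch term (-3/4)*sqrt(1 - α/(-1/2)): its argument vanishes at α = -1/2, a square-root branch point, modulus 1/2.
Branch term (17/8)*log(1 - α/(-1/3)): its argument vanishes at α = -1/3, a logarithmic branch point, modulus 1/3.
The radius of convergence is the smallest modulus among the singular points: 1/3.
The branch terms are analytic at 10/11 and contribute nothing to the residue; only the rational part matters.
At the order-1 pole 10/11 set g(α) = (α - (10/11))*(rational part) = 19*α**2/26 - 15*α/11 + 21/32.
Simple pole: residue = g(a) at a = 10/11, which is 1033/50336.
List the singular points by increasing real part (a conjugate pair: the negative imaginary part first).

Radius of convergence at 0: 1/3.
At -1/2: an algebraic (square-root) branch point.
At -1/3: a logarithmic branch point.
At 10/11: a pole of order 1; residue 1033/50336.


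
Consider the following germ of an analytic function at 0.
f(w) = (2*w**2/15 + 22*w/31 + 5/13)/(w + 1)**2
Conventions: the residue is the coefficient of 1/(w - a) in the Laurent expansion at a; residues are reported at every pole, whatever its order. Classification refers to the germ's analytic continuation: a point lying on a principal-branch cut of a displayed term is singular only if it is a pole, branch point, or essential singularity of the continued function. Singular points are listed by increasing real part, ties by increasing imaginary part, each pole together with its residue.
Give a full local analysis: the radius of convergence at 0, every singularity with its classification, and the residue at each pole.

Radius of convergence at 0: 1.
At -1: a pole of order 2; residue 206/465.

Denominator factor (w + 1)^2: pole of order 2 at -1, modulus 1.
The radius of convergence is the smallest modulus among the singular points: 1.
At the order-2 pole -1 set g(w) = (w - (-1))^2*f(w) = 2*w**2/15 + 22*w/31 + 5/13.
Order-2 pole: residue = g'(a); g'(-1) = 206/465, so the residue is 206/465.


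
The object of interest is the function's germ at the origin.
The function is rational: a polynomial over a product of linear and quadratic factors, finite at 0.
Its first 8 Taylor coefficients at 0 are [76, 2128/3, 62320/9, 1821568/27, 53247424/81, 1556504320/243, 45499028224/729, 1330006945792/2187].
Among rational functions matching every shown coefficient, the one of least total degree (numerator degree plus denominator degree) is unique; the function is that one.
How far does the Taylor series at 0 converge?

No rational of total degree below 2 reproduces all 8 coefficients; solving the [0/2] Pade equations on them gives f(θ) = -19/(θ**2 + 7*θ/3 - 1/4), whose expansion matches every shown term.
Denominator factor (θ**2 + 7*θ/3 - 1/4): discriminant 58/9, real irrational roots -7/6 + (1/6)*sqrt(58) and -7/6 - (1/6)*sqrt(58); poles of order 1, moduli -7/6 + (1/6)*sqrt(58) and 7/6 + (1/6)*sqrt(58).
The radius of convergence is the smallest modulus among the singular points: -7/6 + (1/6)*sqrt(58).

The radius of convergence is -7/6 + (1/6)*sqrt(58).


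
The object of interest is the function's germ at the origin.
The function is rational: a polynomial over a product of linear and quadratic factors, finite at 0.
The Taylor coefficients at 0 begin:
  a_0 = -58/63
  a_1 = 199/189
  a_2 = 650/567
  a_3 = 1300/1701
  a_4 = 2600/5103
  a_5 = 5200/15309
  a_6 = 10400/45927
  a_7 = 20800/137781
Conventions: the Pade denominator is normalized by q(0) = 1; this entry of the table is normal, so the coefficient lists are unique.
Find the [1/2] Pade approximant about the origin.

Taylor coefficients needed (read off): a_0 = -58/63, a_1 = 199/189, a_2 = 650/567, a_3 = 1300/1701.
Write the denominator as Q(ρ) = 1 + q1*ρ + q2*ρ^2. Requiring Q*f - P = O(ρ^4) with deg P <= 1 kills the coefficients of ρ^2..ρ^3 in Q*f:
  ρ^2: a_2 + q1*a_1 + q2*a_0 = 0, i.e. 650/567 + (199/189)*q1 + (-58/63)*q2 = 0.
  ρ^3: a_3 + q1*a_2 + q2*a_1 = 0, i.e. 1300/1701 + (650/567)*q1 + (199/189)*q2 = 0.
Solving this linear system: q1 = -3250/3681, q2 = 2600/11043.
The numerator is Q*f truncated at degree 1: P0 = a_0 = -58/63; P1 = a_1 + q1*a_0 = 432673/231903.

The Pade approximant has numerator coefficients [-58/63, 432673/231903]; denominator coefficients [1, -3250/3681, 2600/11043].


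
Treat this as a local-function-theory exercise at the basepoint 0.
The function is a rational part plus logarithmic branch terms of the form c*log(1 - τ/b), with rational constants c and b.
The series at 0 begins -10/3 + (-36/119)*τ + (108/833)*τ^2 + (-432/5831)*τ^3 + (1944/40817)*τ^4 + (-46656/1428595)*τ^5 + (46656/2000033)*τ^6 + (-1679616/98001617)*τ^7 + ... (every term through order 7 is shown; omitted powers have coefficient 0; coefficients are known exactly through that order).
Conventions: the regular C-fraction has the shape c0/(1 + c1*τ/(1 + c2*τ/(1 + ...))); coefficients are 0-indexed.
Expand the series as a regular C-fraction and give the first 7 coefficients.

The regular C-fraction coefficients are [-10/3, -54/595, 309/595, 85/721, 32/103, 309/1960, 531/1960].

Taylor coefficients (read off): a_0 = -10/3, a_1 = -36/119, a_2 = 108/833, a_3 = -432/5831, a_4 = 1944/40817, a_5 = -46656/1428595, a_6 = 46656/2000033.
c0 = a_0 = -10/3. Peel one level at a time: if S = 1 + c*τ/S' with S'(0) = 1, then c is the τ-coefficient of S and S' = c*τ/(S - 1).
S_1 = c0/f = 1 + (-54/595)*τ + (16686/354025)*τ^2 + ...; c1 = -54/595.
S_2 = c1*τ/(S_1 - 1) = 1 + (309/595)*τ + (-3/49)*τ^2 + ...; c2 = 309/595.
S_3 = c2*τ/(S_2 - 1) = 1 + (85/721)*τ + (-2720/74263)*τ^2 + ...; c3 = 85/721.
S_4 = c3*τ/(S_3 - 1) = 1 + (32/103)*τ + (-12/245)*τ^2 + ...; c4 = 32/103.
S_5 = c4*τ/(S_4 - 1) = 1 + (309/1960)*τ + (-164079/3841600)*τ^2 + ...; c5 = 309/1960.
S_6 = c5*τ/(S_5 - 1) = 1 + (531/1960)*τ + ...; c6 = 531/1960.


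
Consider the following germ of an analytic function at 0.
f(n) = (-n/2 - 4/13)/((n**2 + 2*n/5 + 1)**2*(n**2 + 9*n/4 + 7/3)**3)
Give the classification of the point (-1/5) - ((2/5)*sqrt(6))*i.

The point is a pole of order 2.

The denominator factor n**2 + 2*n/5 + 1 vanishes at (-1/5) - ((2/5)*sqrt(6))*i and appears to the power 2; the numerator there equals (-27/130) + ((1/5)*sqrt(6))*i, nonzero, and no other factor vanishes.
Hence a pole whose order is the multiplicity, 2.


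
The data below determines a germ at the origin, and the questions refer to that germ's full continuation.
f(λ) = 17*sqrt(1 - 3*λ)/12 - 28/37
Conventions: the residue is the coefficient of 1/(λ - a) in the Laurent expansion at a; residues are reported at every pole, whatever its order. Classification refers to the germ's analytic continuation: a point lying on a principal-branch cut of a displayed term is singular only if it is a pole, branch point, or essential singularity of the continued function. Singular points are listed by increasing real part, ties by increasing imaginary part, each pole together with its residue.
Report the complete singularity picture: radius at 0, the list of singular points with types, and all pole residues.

Branch term (17/12)*sqrt(1 - λ/(1/3)): its argument vanishes at λ = 1/3, a square-root branch point, modulus 1/3.
The radius of convergence is the smallest modulus among the singular points: 1/3.

Radius of convergence at 0: 1/3.
At 1/3: an algebraic (square-root) branch point.


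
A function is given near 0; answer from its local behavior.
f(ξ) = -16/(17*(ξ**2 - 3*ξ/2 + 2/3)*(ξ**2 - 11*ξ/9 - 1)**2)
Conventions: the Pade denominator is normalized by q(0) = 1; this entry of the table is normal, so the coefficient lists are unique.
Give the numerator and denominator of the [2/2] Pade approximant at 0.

The Pade approximant has numerator coefficients [-24/17, -5923584/7083577, -15843960/7083577]; denominator coefficients [1, 11802143/15000516, -94727848/33751161].

Taylor coefficients needed (expand at 0): a_0 = -24/17, a_1 = 14/51, a_2 = -1963/306, a_3 = 192263/33048, a_4 = -26866481/1189728.
Write the denominator as Q(ξ) = 1 + q1*ξ + q2*ξ^2. Requiring Q*f - P = O(ξ^5) with deg P <= 2 kills the coefficients of ξ^3..ξ^4 in Q*f:
  ξ^3: a_3 + q1*a_2 + q2*a_1 = 0, i.e. 192263/33048 + (-1963/306)*q1 + (14/51)*q2 = 0.
  ξ^4: a_4 + q1*a_3 + q2*a_2 = 0, i.e. -26866481/1189728 + (192263/33048)*q1 + (-1963/306)*q2 = 0.
Solving this linear system: q1 = 11802143/15000516, q2 = -94727848/33751161.
The numerator is Q*f truncated at degree 2: P0 = a_0 = -24/17; P1 = a_1 + q1*a_0 = -5923584/7083577; P2 = a_2 + q1*a_1 + q2*a_0 = -15843960/7083577.


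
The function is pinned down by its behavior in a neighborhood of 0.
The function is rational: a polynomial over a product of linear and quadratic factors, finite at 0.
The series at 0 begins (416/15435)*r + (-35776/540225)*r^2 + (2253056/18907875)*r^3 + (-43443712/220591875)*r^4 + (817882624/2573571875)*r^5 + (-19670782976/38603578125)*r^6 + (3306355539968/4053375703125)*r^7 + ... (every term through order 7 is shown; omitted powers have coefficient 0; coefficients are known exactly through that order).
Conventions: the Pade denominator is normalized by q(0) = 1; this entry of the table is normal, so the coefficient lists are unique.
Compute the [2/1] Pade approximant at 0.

The Pade approximant has numerator coefficients [0, 416/15435, -9152/516215]; denominator coefficients [1, 2708/1505].

Taylor coefficients needed (read off): a_0 = 0, a_1 = 416/15435, a_2 = -35776/540225, a_3 = 2253056/18907875.
Write the denominator as Q(r) = 1 + q1*r. Requiring Q*f - P = O(r^4) with deg P <= 2 kills the coefficients of r^3..r^3 in Q*f:
  r^3: a_3 + q1*a_2 = 0, i.e. 2253056/18907875 + (-35776/540225)*q1 = 0.
Solving this linear system: q1 = 2708/1505.
The numerator is Q*f truncated at degree 2: P0 = a_0 = 0; P1 = a_1 + q1*a_0 = 416/15435; P2 = a_2 + q1*a_1 = -9152/516215.


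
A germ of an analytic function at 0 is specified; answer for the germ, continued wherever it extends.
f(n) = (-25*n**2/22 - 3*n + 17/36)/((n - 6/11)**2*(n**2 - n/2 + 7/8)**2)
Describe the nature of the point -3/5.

Denominator factors: n**2 - n/2 + 7/8 = 307/200 at n = -3/5; n - 6/11 = -63/55 at n = -3/5 — none vanishes.
So the germ continues analytically to -3/5.

The point is a regular point.


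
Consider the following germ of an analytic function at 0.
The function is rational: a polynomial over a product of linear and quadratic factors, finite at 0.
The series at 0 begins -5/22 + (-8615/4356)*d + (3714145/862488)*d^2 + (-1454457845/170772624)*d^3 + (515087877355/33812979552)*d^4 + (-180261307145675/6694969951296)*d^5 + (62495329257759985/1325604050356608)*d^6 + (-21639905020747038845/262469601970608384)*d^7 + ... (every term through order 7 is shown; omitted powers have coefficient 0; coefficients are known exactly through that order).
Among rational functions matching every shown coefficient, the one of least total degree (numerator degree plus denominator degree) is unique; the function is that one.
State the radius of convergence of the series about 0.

No rational of total degree below 5 reproduces all 8 coefficients; solving the [1/4] Pade equations on them gives f(d) = (13*d + 6/5)/((d + 11/5)**2*(d**2 - 4*d/3 - 12/11)), whose expansion matches every shown term.
Denominator factor (d**2 - 4*d/3 - 12/11): discriminant 608/99, real irrational roots 2/3 + (2/33)*sqrt(418) and 2/3 - (2/33)*sqrt(418); poles of order 1, moduli 2/3 + (2/33)*sqrt(418) and -2/3 + (2/33)*sqrt(418).
Denominator factor (d + 11/5)^2: pole of order 2 at -11/5, modulus 11/5.
The radius of convergence is the smallest modulus among the singular points: -2/3 + (2/33)*sqrt(418).

The radius of convergence is -2/3 + (2/33)*sqrt(418).


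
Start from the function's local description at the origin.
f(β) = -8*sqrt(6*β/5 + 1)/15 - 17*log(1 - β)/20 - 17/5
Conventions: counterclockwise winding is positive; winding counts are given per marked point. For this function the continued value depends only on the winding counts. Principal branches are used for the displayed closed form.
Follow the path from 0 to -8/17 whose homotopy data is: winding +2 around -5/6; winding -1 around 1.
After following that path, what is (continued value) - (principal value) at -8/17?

Continued minus principal equals (17/10)*pi*i.

The rational part is single-valued and drops out of the difference; each branch term changes only by its own monodromy.
(-8/15)*sqrt(1 - β/(-5/6)): winding +2 is even, the square root returns to the same sheet, contribution 0.
(-17/20)*log(1 - β/(1)): each positive loop around 1 adds 2*pi*i to the log, so winding -1 contributes (-17/20)*(-1)*2*pi*i = (17/10)*pi*i.
Summing the contributions at β = -8/17 gives (17/10)*pi*i.


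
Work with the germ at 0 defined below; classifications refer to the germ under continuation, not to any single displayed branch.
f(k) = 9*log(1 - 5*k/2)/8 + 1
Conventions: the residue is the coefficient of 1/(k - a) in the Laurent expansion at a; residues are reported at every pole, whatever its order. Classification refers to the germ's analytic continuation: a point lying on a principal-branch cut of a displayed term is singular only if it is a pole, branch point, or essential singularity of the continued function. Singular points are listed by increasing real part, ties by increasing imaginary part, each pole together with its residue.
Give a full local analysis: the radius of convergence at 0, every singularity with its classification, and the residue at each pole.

Branch term (9/8)*log(1 - k/(2/5)): its argument vanishes at k = 2/5, a logarithmic branch point, modulus 2/5.
The radius of convergence is the smallest modulus among the singular points: 2/5.

Radius of convergence at 0: 2/5.
At 2/5: a logarithmic branch point.


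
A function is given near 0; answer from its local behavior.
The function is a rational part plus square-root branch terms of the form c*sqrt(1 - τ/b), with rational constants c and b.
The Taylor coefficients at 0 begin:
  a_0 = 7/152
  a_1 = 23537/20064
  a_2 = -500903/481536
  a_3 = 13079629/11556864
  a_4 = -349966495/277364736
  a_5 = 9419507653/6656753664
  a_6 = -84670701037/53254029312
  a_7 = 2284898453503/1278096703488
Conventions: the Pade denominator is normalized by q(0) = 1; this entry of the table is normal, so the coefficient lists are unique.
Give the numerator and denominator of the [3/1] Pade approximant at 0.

The Pade approximant has numerator coefficients [7/152, 11274699573/9208058816, 672063791/2511288768, -1262731001/45203197824]; denominator coefficients [1, 349966495/313911096].

Taylor coefficients needed (read off): a_0 = 7/152, a_1 = 23537/20064, a_2 = -500903/481536, a_3 = 13079629/11556864, a_4 = -349966495/277364736.
Write the denominator as Q(τ) = 1 + q1*τ. Requiring Q*f - P = O(τ^5) with deg P <= 3 kills the coefficients of τ^4..τ^4 in Q*f:
  τ^4: a_4 + q1*a_3 = 0, i.e. -349966495/277364736 + (13079629/11556864)*q1 = 0.
Solving this linear system: q1 = 349966495/313911096.
The numerator is Q*f truncated at degree 3: P0 = a_0 = 7/152; P1 = a_1 + q1*a_0 = 11274699573/9208058816; P2 = a_2 + q1*a_1 = 672063791/2511288768; P3 = a_3 + q1*a_2 = -1262731001/45203197824.


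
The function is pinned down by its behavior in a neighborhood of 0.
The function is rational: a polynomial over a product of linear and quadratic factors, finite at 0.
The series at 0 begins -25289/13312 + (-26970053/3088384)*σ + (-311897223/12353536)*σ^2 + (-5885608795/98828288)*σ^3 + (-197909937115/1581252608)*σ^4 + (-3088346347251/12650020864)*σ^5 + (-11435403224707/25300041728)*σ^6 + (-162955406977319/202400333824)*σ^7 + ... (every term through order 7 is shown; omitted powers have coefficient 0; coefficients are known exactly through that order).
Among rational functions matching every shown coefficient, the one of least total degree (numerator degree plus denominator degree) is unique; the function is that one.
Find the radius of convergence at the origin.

The radius of convergence is 8/11.

No rational of total degree below 4 reproduces all 8 coefficients; solving the [1/3] Pade equations on them gives f(σ) = (10*σ/29 + 19/26)/(σ - 8/11)**3, whose expansion matches every shown term.
Denominator factor (σ - 8/11)^3: pole of order 3 at 8/11, modulus 8/11.
The radius of convergence is the smallest modulus among the singular points: 8/11.


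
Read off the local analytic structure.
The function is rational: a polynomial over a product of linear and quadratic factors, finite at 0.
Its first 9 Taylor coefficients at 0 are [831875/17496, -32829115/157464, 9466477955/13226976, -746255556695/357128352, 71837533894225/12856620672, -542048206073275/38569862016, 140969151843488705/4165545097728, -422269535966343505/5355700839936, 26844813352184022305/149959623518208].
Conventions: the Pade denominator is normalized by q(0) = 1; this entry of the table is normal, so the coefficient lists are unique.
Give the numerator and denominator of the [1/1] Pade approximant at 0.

Taylor coefficients needed (read off): a_0 = 831875/17496, a_1 = -32829115/157464, a_2 = 9466477955/13226976.
Write the denominator as Q(χ) = 1 + q1*χ. Requiring Q*f - P = O(χ^3) with deg P <= 1 kills the coefficients of χ^2..χ^2 in Q*f:
  χ^2: a_2 + q1*a_1 = 0, i.e. 9466477955/13226976 + (-32829115/157464)*q1 = 0.
Solving this linear system: q1 = 1422461/414372.
The numerator is Q*f truncated at degree 1: P0 = a_0 = 831875/17496; P1 = a_1 + q1*a_0 = -984559447135/21749557536.

The Pade approximant has numerator coefficients [831875/17496, -984559447135/21749557536]; denominator coefficients [1, 1422461/414372].


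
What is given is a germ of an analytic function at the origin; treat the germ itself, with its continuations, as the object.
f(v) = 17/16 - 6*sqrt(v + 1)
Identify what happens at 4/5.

There is no denominator, hence no pole anywhere.
Branch term sqrt(1 - v/(-1)): argument at 4/5 is 9/5, nonzero, so 4/5 is not its branch point (a point on a principal cut is still regular for the continued germ).
So the germ continues analytically to 4/5.

The point is a regular point.


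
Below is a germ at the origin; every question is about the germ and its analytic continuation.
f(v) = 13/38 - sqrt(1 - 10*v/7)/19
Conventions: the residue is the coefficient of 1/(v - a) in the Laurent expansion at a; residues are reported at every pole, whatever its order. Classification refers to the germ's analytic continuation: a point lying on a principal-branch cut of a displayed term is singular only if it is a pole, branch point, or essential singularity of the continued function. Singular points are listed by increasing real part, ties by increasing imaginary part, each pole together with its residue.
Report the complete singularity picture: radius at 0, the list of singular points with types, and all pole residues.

Radius of convergence at 0: 7/10.
At 7/10: an algebraic (square-root) branch point.

Branch term (-1/19)*sqrt(1 - v/(7/10)): its argument vanishes at v = 7/10, a square-root branch point, modulus 7/10.
The radius of convergence is the smallest modulus among the singular points: 7/10.
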